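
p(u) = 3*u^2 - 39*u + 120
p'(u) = 6*u - 39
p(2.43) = 42.94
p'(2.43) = -24.42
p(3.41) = 21.89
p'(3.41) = -18.54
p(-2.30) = 225.57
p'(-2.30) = -52.80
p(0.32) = 107.83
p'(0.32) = -37.08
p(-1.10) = 166.53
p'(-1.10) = -45.60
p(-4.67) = 367.56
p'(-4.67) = -67.02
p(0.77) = 91.75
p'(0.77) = -34.38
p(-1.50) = 185.25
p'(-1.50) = -48.00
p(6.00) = -6.00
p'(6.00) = -3.00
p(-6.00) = 462.00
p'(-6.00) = -75.00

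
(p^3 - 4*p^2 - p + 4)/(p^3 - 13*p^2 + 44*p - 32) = (p + 1)/(p - 8)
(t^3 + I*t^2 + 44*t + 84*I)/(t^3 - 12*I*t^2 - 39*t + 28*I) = (t^2 + 8*I*t - 12)/(t^2 - 5*I*t - 4)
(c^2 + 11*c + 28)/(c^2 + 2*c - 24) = (c^2 + 11*c + 28)/(c^2 + 2*c - 24)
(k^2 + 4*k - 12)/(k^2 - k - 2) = (k + 6)/(k + 1)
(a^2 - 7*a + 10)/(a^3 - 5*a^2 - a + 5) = (a - 2)/(a^2 - 1)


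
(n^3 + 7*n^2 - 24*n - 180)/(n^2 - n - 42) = (n^2 + n - 30)/(n - 7)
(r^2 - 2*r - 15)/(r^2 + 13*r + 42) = (r^2 - 2*r - 15)/(r^2 + 13*r + 42)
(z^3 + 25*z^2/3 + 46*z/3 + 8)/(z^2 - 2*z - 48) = (3*z^2 + 7*z + 4)/(3*(z - 8))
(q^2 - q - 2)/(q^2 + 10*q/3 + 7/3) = 3*(q - 2)/(3*q + 7)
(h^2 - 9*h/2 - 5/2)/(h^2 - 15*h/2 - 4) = (h - 5)/(h - 8)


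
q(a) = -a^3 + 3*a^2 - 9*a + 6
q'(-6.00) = -153.00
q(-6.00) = 384.00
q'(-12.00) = -513.00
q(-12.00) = 2274.00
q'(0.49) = -6.78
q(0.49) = 2.19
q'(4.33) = -39.27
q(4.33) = -57.91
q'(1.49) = -6.72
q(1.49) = -4.06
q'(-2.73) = -47.74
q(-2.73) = 73.28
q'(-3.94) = -79.21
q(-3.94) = 149.19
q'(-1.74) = -28.52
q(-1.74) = 36.01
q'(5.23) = -59.68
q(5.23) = -102.07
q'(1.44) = -6.58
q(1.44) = -3.73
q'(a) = -3*a^2 + 6*a - 9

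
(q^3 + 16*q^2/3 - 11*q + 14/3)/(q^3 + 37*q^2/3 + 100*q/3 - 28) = (q - 1)/(q + 6)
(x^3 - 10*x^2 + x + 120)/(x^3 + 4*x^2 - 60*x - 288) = (x^2 - 2*x - 15)/(x^2 + 12*x + 36)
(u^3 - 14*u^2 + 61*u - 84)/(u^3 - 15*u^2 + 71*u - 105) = (u - 4)/(u - 5)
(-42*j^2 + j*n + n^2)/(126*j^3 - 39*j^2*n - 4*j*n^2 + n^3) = (-42*j^2 + j*n + n^2)/(126*j^3 - 39*j^2*n - 4*j*n^2 + n^3)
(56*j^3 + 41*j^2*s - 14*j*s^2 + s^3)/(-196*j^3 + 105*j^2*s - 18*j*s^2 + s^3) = (-8*j^2 - 7*j*s + s^2)/(28*j^2 - 11*j*s + s^2)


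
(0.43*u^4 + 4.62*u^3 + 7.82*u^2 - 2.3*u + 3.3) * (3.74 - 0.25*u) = -0.1075*u^5 + 0.4532*u^4 + 15.3238*u^3 + 29.8218*u^2 - 9.427*u + 12.342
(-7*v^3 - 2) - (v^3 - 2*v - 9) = -8*v^3 + 2*v + 7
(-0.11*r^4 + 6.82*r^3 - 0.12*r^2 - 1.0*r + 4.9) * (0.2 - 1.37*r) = 0.1507*r^5 - 9.3654*r^4 + 1.5284*r^3 + 1.346*r^2 - 6.913*r + 0.98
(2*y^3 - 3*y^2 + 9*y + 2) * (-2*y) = -4*y^4 + 6*y^3 - 18*y^2 - 4*y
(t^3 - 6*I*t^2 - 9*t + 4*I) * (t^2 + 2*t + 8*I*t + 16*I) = t^5 + 2*t^4 + 2*I*t^4 + 39*t^3 + 4*I*t^3 + 78*t^2 - 68*I*t^2 - 32*t - 136*I*t - 64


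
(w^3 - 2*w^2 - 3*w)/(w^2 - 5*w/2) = 2*(w^2 - 2*w - 3)/(2*w - 5)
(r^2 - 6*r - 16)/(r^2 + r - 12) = (r^2 - 6*r - 16)/(r^2 + r - 12)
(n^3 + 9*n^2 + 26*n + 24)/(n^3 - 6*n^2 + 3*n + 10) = (n^3 + 9*n^2 + 26*n + 24)/(n^3 - 6*n^2 + 3*n + 10)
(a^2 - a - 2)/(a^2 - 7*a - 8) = (a - 2)/(a - 8)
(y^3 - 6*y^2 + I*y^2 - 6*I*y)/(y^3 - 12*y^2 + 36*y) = (y + I)/(y - 6)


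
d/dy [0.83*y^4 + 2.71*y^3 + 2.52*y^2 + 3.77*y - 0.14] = 3.32*y^3 + 8.13*y^2 + 5.04*y + 3.77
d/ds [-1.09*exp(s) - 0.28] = -1.09*exp(s)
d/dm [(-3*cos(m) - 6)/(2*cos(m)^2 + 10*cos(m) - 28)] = 3*(sin(m)^2 - 4*cos(m) - 25)*sin(m)/(2*(cos(m)^2 + 5*cos(m) - 14)^2)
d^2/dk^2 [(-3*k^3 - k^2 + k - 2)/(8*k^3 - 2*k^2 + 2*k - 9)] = 2*(-112*k^6 + 336*k^5 - 2064*k^4 - 222*k^3 + 528*k^2 - 1191*k - 35)/(512*k^9 - 384*k^8 + 480*k^7 - 1928*k^6 + 984*k^5 - 996*k^4 + 2168*k^3 - 594*k^2 + 486*k - 729)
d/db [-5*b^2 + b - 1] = 1 - 10*b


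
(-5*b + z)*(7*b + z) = -35*b^2 + 2*b*z + z^2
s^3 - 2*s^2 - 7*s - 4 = (s - 4)*(s + 1)^2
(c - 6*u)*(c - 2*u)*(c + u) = c^3 - 7*c^2*u + 4*c*u^2 + 12*u^3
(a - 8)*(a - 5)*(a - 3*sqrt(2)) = a^3 - 13*a^2 - 3*sqrt(2)*a^2 + 40*a + 39*sqrt(2)*a - 120*sqrt(2)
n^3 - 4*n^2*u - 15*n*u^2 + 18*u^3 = (n - 6*u)*(n - u)*(n + 3*u)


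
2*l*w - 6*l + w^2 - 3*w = (2*l + w)*(w - 3)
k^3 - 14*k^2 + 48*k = k*(k - 8)*(k - 6)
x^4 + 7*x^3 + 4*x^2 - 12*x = x*(x - 1)*(x + 2)*(x + 6)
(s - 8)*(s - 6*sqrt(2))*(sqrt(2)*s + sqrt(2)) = sqrt(2)*s^3 - 12*s^2 - 7*sqrt(2)*s^2 - 8*sqrt(2)*s + 84*s + 96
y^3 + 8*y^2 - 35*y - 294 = (y - 6)*(y + 7)^2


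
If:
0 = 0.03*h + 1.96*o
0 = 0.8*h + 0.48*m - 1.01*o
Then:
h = -65.3333333333333*o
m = 110.993055555556*o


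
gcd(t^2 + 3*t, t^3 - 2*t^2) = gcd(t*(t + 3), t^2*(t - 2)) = t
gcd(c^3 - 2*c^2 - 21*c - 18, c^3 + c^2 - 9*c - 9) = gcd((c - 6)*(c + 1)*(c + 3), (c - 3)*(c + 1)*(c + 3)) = c^2 + 4*c + 3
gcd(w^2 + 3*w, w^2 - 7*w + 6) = 1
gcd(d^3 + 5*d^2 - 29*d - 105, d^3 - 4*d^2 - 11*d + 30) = d^2 - 2*d - 15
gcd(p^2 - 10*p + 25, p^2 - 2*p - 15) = p - 5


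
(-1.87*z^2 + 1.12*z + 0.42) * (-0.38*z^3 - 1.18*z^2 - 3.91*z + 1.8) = 0.7106*z^5 + 1.781*z^4 + 5.8305*z^3 - 8.2408*z^2 + 0.3738*z + 0.756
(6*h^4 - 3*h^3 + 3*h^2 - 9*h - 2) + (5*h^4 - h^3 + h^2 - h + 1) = 11*h^4 - 4*h^3 + 4*h^2 - 10*h - 1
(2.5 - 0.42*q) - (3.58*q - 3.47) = 5.97 - 4.0*q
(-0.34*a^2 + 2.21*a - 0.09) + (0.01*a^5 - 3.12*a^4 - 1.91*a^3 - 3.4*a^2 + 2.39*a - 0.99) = 0.01*a^5 - 3.12*a^4 - 1.91*a^3 - 3.74*a^2 + 4.6*a - 1.08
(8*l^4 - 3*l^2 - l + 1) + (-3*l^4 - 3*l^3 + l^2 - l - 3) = 5*l^4 - 3*l^3 - 2*l^2 - 2*l - 2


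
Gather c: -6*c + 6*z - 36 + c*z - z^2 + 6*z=c*(z - 6) - z^2 + 12*z - 36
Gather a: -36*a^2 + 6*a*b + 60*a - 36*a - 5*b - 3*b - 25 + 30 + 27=-36*a^2 + a*(6*b + 24) - 8*b + 32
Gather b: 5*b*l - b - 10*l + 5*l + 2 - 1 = b*(5*l - 1) - 5*l + 1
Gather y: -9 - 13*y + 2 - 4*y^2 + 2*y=-4*y^2 - 11*y - 7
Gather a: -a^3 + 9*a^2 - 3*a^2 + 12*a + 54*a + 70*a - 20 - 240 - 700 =-a^3 + 6*a^2 + 136*a - 960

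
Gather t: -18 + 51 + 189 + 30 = 252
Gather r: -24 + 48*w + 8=48*w - 16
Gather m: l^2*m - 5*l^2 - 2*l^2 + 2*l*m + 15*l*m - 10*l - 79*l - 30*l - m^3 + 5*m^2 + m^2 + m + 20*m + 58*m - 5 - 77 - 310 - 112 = -7*l^2 - 119*l - m^3 + 6*m^2 + m*(l^2 + 17*l + 79) - 504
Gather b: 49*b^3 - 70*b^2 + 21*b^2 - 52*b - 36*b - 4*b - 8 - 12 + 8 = 49*b^3 - 49*b^2 - 92*b - 12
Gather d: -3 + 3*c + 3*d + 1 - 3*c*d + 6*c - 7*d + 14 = 9*c + d*(-3*c - 4) + 12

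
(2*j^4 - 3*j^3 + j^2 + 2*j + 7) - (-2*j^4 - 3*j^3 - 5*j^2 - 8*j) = 4*j^4 + 6*j^2 + 10*j + 7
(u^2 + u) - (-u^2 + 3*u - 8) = 2*u^2 - 2*u + 8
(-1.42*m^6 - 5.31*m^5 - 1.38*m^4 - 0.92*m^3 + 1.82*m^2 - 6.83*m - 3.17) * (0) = 0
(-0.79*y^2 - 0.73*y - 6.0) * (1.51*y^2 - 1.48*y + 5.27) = -1.1929*y^4 + 0.0669*y^3 - 12.1429*y^2 + 5.0329*y - 31.62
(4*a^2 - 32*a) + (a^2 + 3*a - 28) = 5*a^2 - 29*a - 28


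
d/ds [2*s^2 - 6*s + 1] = 4*s - 6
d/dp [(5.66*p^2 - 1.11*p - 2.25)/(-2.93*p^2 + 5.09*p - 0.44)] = (25.5571*p^2 - 18.1658*p + 11.9409)/(8.5849*p^4 - 29.8274*p^3 + 28.4865*p^2 - 4.4792*p + 0.1936)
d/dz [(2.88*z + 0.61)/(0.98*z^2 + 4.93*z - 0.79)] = (2.8224*z^2 + 14.1984*z - (1.96*z + 4.93)*(2.88*z + 0.61) - 2.2752)/(0.98*z^2 + 4.93*z - 0.79)^2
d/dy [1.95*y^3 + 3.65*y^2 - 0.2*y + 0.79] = 5.85*y^2 + 7.3*y - 0.2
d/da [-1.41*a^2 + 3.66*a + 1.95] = 3.66 - 2.82*a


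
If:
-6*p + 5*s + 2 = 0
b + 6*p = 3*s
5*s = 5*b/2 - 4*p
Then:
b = -21/20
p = -1/16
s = -19/40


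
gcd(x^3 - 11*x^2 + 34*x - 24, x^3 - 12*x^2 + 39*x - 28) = x^2 - 5*x + 4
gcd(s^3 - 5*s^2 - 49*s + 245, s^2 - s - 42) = s - 7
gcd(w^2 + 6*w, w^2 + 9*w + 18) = w + 6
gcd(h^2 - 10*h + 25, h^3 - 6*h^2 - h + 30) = h - 5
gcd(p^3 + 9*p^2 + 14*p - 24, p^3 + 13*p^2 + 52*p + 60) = p + 6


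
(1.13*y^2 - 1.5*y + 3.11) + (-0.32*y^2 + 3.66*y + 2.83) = 0.81*y^2 + 2.16*y + 5.94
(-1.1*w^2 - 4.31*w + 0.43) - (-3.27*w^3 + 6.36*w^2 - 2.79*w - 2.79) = 3.27*w^3 - 7.46*w^2 - 1.52*w + 3.22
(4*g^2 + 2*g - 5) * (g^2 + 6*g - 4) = 4*g^4 + 26*g^3 - 9*g^2 - 38*g + 20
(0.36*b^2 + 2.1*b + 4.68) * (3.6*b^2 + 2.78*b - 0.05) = 1.296*b^4 + 8.5608*b^3 + 22.668*b^2 + 12.9054*b - 0.234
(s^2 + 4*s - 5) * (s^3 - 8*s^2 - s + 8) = s^5 - 4*s^4 - 38*s^3 + 44*s^2 + 37*s - 40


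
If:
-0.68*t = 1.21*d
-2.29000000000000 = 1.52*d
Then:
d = -1.51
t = 2.68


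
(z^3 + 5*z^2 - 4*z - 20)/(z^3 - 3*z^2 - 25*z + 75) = (z^2 - 4)/(z^2 - 8*z + 15)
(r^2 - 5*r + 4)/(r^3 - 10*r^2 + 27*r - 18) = (r - 4)/(r^2 - 9*r + 18)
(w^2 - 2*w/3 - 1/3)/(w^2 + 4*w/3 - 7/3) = (3*w + 1)/(3*w + 7)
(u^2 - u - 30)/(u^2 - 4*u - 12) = (u + 5)/(u + 2)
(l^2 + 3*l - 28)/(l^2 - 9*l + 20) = (l + 7)/(l - 5)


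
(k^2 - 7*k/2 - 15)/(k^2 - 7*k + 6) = (k + 5/2)/(k - 1)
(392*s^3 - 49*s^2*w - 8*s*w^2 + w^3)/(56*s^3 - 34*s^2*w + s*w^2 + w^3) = (56*s^2 - 15*s*w + w^2)/(8*s^2 - 6*s*w + w^2)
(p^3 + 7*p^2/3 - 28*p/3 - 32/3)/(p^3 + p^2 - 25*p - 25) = (3*p^2 + 4*p - 32)/(3*(p^2 - 25))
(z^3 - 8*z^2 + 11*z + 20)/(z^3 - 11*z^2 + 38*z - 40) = (z + 1)/(z - 2)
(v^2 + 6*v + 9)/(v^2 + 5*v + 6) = (v + 3)/(v + 2)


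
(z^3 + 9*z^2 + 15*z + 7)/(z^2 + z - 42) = (z^2 + 2*z + 1)/(z - 6)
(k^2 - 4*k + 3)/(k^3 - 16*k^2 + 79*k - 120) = (k - 1)/(k^2 - 13*k + 40)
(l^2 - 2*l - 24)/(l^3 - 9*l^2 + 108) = (l + 4)/(l^2 - 3*l - 18)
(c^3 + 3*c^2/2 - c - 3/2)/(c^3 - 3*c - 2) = (c^2 + c/2 - 3/2)/(c^2 - c - 2)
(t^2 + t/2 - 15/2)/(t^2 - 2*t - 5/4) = 2*(t + 3)/(2*t + 1)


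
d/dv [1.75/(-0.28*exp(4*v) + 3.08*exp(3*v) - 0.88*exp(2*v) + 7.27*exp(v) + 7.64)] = (1.96*exp(3*v) - 16.17*exp(2*v) + 3.08*exp(v) - 12.7225)*exp(v)/(-0.28*exp(4*v) + 3.08*exp(3*v) - 0.88*exp(2*v) + 7.27*exp(v) + 7.64)^2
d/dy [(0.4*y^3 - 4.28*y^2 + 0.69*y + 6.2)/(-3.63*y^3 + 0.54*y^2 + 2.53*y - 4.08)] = (-15.3204*y^4 + 7.0334*y^3 + 51.421*y^2 + 28.2288*y - 18.5012)/(13.1769*y^6 - 3.9204*y^5 - 18.0762*y^4 + 32.3532*y^3 + 1.9945*y^2 - 20.6448*y + 16.6464)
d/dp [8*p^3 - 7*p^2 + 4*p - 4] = 24*p^2 - 14*p + 4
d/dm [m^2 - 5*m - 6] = 2*m - 5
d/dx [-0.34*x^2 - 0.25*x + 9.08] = -0.68*x - 0.25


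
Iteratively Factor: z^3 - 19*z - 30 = (z + 2)*(z^2 - 2*z - 15) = (z + 2)*(z + 3)*(z - 5)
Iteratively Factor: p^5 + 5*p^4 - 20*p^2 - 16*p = (p + 4)*(p^4 + p^3 - 4*p^2 - 4*p) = p*(p + 4)*(p^3 + p^2 - 4*p - 4) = p*(p - 2)*(p + 4)*(p^2 + 3*p + 2) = p*(p - 2)*(p + 1)*(p + 4)*(p + 2)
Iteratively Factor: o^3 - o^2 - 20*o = (o - 5)*(o^2 + 4*o) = (o - 5)*(o + 4)*(o)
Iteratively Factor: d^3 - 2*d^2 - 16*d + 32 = (d - 4)*(d^2 + 2*d - 8) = (d - 4)*(d - 2)*(d + 4)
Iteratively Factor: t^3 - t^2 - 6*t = (t + 2)*(t^2 - 3*t) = t*(t + 2)*(t - 3)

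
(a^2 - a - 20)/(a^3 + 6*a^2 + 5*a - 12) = (a - 5)/(a^2 + 2*a - 3)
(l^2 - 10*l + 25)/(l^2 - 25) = (l - 5)/(l + 5)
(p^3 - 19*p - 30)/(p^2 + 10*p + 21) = (p^2 - 3*p - 10)/(p + 7)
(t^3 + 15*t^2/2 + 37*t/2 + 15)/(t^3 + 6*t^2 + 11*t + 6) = (t + 5/2)/(t + 1)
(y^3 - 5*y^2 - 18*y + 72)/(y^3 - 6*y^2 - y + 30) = (y^2 - 2*y - 24)/(y^2 - 3*y - 10)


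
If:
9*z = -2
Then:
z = -2/9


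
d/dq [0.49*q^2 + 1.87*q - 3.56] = 0.98*q + 1.87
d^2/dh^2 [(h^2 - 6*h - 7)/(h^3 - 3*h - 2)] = 2*(h^3 - 21*h^2 + 27*h - 23)/(h^6 - 3*h^5 - 3*h^4 + 11*h^3 + 6*h^2 - 12*h - 8)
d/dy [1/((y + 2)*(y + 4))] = 2*(-y - 3)/(y^4 + 12*y^3 + 52*y^2 + 96*y + 64)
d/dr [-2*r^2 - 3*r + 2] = -4*r - 3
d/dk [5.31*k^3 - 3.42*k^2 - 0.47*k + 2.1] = 15.93*k^2 - 6.84*k - 0.47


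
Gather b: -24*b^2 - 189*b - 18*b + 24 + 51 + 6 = -24*b^2 - 207*b + 81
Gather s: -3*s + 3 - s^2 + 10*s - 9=-s^2 + 7*s - 6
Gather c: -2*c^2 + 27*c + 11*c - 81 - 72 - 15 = -2*c^2 + 38*c - 168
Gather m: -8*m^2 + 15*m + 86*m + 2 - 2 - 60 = -8*m^2 + 101*m - 60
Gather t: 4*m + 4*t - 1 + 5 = 4*m + 4*t + 4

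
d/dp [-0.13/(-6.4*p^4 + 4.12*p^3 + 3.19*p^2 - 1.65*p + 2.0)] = (-3.328*p^3 + 1.6068*p^2 + 0.8294*p - 0.2145)/(-6.4*p^4 + 4.12*p^3 + 3.19*p^2 - 1.65*p + 2.0)^2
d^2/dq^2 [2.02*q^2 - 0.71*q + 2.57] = 4.04000000000000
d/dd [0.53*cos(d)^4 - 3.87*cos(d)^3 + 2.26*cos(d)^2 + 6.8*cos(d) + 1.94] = (-2.12*cos(d)^3 + 11.61*cos(d)^2 - 4.52*cos(d) - 6.8)*sin(d)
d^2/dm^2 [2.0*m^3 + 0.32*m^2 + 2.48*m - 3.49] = 12.0*m + 0.64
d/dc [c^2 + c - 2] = 2*c + 1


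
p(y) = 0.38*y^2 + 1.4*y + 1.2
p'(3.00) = 3.68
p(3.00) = 8.82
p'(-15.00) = -10.00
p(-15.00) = 65.70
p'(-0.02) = 1.38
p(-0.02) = 1.17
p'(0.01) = 1.41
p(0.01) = 1.21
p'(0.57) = 1.83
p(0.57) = 2.12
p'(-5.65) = -2.89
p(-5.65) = 5.42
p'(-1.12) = 0.55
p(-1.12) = 0.11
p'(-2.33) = -0.37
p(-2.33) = 0.00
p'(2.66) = 3.42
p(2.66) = 7.61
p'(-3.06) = -0.93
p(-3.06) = 0.47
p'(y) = 0.76*y + 1.4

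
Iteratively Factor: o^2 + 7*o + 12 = (o + 3)*(o + 4)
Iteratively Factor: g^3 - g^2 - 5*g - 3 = (g + 1)*(g^2 - 2*g - 3) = (g - 3)*(g + 1)*(g + 1)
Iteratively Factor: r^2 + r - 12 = (r + 4)*(r - 3)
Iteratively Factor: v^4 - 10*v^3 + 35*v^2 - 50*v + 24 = (v - 2)*(v^3 - 8*v^2 + 19*v - 12) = (v - 3)*(v - 2)*(v^2 - 5*v + 4) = (v - 3)*(v - 2)*(v - 1)*(v - 4)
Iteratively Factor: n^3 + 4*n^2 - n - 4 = (n + 4)*(n^2 - 1) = (n - 1)*(n + 4)*(n + 1)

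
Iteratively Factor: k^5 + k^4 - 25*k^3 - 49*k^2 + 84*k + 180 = (k + 3)*(k^4 - 2*k^3 - 19*k^2 + 8*k + 60) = (k - 2)*(k + 3)*(k^3 - 19*k - 30) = (k - 2)*(k + 2)*(k + 3)*(k^2 - 2*k - 15) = (k - 5)*(k - 2)*(k + 2)*(k + 3)*(k + 3)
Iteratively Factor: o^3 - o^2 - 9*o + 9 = (o + 3)*(o^2 - 4*o + 3) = (o - 1)*(o + 3)*(o - 3)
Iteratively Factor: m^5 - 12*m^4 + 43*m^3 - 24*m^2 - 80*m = (m - 4)*(m^4 - 8*m^3 + 11*m^2 + 20*m) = (m - 4)^2*(m^3 - 4*m^2 - 5*m) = (m - 4)^2*(m + 1)*(m^2 - 5*m) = (m - 5)*(m - 4)^2*(m + 1)*(m)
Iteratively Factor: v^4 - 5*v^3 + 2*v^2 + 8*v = (v - 4)*(v^3 - v^2 - 2*v) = (v - 4)*(v - 2)*(v^2 + v) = v*(v - 4)*(v - 2)*(v + 1)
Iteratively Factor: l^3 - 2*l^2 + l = (l - 1)*(l^2 - l) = l*(l - 1)*(l - 1)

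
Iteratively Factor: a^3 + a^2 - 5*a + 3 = (a - 1)*(a^2 + 2*a - 3) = (a - 1)*(a + 3)*(a - 1)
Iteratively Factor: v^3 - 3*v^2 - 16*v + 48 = (v - 4)*(v^2 + v - 12) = (v - 4)*(v + 4)*(v - 3)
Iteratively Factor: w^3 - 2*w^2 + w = (w - 1)*(w^2 - w) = (w - 1)^2*(w)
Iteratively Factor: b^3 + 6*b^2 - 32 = (b - 2)*(b^2 + 8*b + 16) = (b - 2)*(b + 4)*(b + 4)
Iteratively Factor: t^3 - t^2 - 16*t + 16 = (t + 4)*(t^2 - 5*t + 4) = (t - 4)*(t + 4)*(t - 1)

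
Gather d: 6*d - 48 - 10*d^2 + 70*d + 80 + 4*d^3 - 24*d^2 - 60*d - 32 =4*d^3 - 34*d^2 + 16*d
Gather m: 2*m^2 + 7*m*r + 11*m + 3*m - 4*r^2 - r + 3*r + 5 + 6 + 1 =2*m^2 + m*(7*r + 14) - 4*r^2 + 2*r + 12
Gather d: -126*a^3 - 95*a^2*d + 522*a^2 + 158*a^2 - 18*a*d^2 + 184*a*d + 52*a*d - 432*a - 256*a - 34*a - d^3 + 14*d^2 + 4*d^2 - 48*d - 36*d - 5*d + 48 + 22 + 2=-126*a^3 + 680*a^2 - 722*a - d^3 + d^2*(18 - 18*a) + d*(-95*a^2 + 236*a - 89) + 72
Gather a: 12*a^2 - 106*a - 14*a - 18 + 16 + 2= 12*a^2 - 120*a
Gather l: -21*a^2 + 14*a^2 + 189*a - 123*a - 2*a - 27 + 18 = -7*a^2 + 64*a - 9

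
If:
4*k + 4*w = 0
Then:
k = -w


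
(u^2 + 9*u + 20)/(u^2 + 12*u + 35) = (u + 4)/(u + 7)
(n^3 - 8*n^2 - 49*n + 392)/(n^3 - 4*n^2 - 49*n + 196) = (n - 8)/(n - 4)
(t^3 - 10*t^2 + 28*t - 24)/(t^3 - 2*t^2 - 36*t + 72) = (t - 2)/(t + 6)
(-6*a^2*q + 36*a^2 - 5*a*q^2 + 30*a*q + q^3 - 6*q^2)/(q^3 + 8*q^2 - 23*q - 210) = (-6*a^2*q + 36*a^2 - 5*a*q^2 + 30*a*q + q^3 - 6*q^2)/(q^3 + 8*q^2 - 23*q - 210)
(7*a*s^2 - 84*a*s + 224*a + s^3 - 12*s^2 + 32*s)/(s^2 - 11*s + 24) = (7*a*s - 28*a + s^2 - 4*s)/(s - 3)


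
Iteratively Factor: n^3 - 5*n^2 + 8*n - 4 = (n - 1)*(n^2 - 4*n + 4) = (n - 2)*(n - 1)*(n - 2)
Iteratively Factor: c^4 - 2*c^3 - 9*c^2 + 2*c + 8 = (c + 2)*(c^3 - 4*c^2 - c + 4) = (c - 1)*(c + 2)*(c^2 - 3*c - 4) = (c - 1)*(c + 1)*(c + 2)*(c - 4)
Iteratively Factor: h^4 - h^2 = (h)*(h^3 - h) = h^2*(h^2 - 1) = h^2*(h + 1)*(h - 1)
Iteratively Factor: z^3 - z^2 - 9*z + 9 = (z - 3)*(z^2 + 2*z - 3) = (z - 3)*(z - 1)*(z + 3)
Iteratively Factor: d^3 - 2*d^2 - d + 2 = (d + 1)*(d^2 - 3*d + 2) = (d - 2)*(d + 1)*(d - 1)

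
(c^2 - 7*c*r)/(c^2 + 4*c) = (c - 7*r)/(c + 4)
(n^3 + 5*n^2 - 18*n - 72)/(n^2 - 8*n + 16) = (n^2 + 9*n + 18)/(n - 4)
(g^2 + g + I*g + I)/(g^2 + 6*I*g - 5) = (g + 1)/(g + 5*I)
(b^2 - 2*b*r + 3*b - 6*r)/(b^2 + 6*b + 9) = (b - 2*r)/(b + 3)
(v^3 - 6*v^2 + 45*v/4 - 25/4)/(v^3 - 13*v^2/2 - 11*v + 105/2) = (2*v^2 - 7*v + 5)/(2*(v^2 - 4*v - 21))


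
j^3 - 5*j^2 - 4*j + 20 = (j - 5)*(j - 2)*(j + 2)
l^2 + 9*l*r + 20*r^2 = (l + 4*r)*(l + 5*r)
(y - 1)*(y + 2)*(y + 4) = y^3 + 5*y^2 + 2*y - 8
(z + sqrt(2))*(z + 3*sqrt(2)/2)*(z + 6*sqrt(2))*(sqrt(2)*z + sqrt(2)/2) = sqrt(2)*z^4 + sqrt(2)*z^3/2 + 17*z^3 + 17*z^2/2 + 33*sqrt(2)*z^2 + 33*sqrt(2)*z/2 + 36*z + 18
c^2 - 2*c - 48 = (c - 8)*(c + 6)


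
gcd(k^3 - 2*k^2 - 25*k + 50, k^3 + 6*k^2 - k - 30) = k^2 + 3*k - 10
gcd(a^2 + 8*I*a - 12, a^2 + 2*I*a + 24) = a + 6*I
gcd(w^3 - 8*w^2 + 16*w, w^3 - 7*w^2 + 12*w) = w^2 - 4*w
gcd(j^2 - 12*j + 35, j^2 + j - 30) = j - 5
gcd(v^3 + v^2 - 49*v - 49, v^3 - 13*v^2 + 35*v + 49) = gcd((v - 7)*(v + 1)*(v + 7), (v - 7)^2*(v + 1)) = v^2 - 6*v - 7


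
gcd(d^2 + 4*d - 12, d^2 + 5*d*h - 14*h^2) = 1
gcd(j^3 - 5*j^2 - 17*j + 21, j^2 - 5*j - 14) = j - 7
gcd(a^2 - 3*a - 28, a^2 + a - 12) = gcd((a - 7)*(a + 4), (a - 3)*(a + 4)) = a + 4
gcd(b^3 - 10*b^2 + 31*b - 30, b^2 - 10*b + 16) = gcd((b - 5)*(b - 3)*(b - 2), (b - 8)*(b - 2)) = b - 2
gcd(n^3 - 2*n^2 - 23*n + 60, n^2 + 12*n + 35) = n + 5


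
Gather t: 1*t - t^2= -t^2 + t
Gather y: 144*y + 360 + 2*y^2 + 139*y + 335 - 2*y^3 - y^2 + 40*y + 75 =-2*y^3 + y^2 + 323*y + 770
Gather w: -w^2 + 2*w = -w^2 + 2*w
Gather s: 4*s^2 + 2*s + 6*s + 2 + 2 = 4*s^2 + 8*s + 4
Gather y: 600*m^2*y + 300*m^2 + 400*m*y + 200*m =300*m^2 + 200*m + y*(600*m^2 + 400*m)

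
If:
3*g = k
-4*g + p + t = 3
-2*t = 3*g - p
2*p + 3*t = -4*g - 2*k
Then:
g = -21/55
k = -63/55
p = 3/5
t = 48/55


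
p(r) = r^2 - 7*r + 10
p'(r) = 2*r - 7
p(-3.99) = 53.85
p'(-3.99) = -14.98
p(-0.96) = 17.64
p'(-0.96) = -8.92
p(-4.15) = 56.27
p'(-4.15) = -15.30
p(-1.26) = 20.41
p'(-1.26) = -9.52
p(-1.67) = 24.48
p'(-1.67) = -10.34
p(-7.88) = 127.25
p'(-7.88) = -22.76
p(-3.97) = 53.55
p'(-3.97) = -14.94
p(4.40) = -1.44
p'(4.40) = 1.80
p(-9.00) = 154.00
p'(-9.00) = -25.00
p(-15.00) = 340.00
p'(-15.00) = -37.00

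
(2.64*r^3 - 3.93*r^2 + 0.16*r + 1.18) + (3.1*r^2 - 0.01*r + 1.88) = 2.64*r^3 - 0.83*r^2 + 0.15*r + 3.06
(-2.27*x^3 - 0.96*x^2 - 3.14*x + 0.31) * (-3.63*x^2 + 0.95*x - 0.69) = 8.2401*x^5 + 1.3283*x^4 + 12.0525*x^3 - 3.4459*x^2 + 2.4611*x - 0.2139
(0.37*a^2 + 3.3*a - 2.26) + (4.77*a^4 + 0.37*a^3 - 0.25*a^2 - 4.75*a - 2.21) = 4.77*a^4 + 0.37*a^3 + 0.12*a^2 - 1.45*a - 4.47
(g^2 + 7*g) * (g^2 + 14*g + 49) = g^4 + 21*g^3 + 147*g^2 + 343*g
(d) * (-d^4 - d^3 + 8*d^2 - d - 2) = -d^5 - d^4 + 8*d^3 - d^2 - 2*d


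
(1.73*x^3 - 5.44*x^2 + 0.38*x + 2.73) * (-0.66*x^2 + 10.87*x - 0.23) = -1.1418*x^5 + 22.3955*x^4 - 59.7815*x^3 + 3.58*x^2 + 29.5877*x - 0.6279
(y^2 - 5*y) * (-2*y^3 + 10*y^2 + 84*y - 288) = -2*y^5 + 20*y^4 + 34*y^3 - 708*y^2 + 1440*y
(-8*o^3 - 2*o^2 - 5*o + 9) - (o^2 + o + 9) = -8*o^3 - 3*o^2 - 6*o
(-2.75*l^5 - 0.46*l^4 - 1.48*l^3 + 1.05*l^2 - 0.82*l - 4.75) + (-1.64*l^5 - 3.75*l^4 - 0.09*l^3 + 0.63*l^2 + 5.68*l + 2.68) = -4.39*l^5 - 4.21*l^4 - 1.57*l^3 + 1.68*l^2 + 4.86*l - 2.07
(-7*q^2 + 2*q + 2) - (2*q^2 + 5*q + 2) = -9*q^2 - 3*q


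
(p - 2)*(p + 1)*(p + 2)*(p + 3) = p^4 + 4*p^3 - p^2 - 16*p - 12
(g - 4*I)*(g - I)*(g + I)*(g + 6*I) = g^4 + 2*I*g^3 + 25*g^2 + 2*I*g + 24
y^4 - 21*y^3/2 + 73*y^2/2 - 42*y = y*(y - 4)*(y - 7/2)*(y - 3)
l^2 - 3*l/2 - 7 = (l - 7/2)*(l + 2)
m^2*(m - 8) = m^3 - 8*m^2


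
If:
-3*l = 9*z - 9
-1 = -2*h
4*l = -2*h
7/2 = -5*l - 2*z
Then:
No Solution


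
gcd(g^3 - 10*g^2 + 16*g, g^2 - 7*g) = g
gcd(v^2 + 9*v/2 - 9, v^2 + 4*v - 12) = v + 6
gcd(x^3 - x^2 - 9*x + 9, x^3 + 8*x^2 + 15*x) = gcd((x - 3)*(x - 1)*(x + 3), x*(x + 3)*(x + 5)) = x + 3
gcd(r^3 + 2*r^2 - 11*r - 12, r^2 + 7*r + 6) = r + 1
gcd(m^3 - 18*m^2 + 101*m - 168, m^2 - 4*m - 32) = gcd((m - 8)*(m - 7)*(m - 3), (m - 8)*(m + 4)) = m - 8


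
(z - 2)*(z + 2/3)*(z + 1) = z^3 - z^2/3 - 8*z/3 - 4/3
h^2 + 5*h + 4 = (h + 1)*(h + 4)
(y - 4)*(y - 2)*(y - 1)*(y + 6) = y^4 - y^3 - 28*y^2 + 76*y - 48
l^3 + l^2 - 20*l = l*(l - 4)*(l + 5)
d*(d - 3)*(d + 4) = d^3 + d^2 - 12*d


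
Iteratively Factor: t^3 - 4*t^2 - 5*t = (t - 5)*(t^2 + t) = t*(t - 5)*(t + 1)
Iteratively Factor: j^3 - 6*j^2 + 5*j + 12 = (j - 3)*(j^2 - 3*j - 4) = (j - 4)*(j - 3)*(j + 1)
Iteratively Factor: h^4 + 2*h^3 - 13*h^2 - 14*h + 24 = (h + 2)*(h^3 - 13*h + 12) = (h + 2)*(h + 4)*(h^2 - 4*h + 3) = (h - 3)*(h + 2)*(h + 4)*(h - 1)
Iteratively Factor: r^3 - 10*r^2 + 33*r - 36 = (r - 3)*(r^2 - 7*r + 12) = (r - 4)*(r - 3)*(r - 3)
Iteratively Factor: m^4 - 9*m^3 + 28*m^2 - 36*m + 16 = (m - 2)*(m^3 - 7*m^2 + 14*m - 8) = (m - 2)^2*(m^2 - 5*m + 4) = (m - 2)^2*(m - 1)*(m - 4)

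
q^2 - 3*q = q*(q - 3)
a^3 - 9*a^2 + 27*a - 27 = (a - 3)^3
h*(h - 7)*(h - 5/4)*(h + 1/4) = h^4 - 8*h^3 + 107*h^2/16 + 35*h/16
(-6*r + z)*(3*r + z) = -18*r^2 - 3*r*z + z^2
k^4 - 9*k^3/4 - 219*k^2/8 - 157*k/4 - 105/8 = (k - 7)*(k + 1/2)*(k + 5/4)*(k + 3)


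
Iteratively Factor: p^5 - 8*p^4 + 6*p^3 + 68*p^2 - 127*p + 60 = (p - 1)*(p^4 - 7*p^3 - p^2 + 67*p - 60) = (p - 4)*(p - 1)*(p^3 - 3*p^2 - 13*p + 15) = (p - 5)*(p - 4)*(p - 1)*(p^2 + 2*p - 3) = (p - 5)*(p - 4)*(p - 1)*(p + 3)*(p - 1)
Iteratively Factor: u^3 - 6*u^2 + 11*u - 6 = (u - 2)*(u^2 - 4*u + 3) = (u - 2)*(u - 1)*(u - 3)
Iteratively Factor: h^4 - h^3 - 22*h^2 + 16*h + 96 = (h - 4)*(h^3 + 3*h^2 - 10*h - 24) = (h - 4)*(h - 3)*(h^2 + 6*h + 8) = (h - 4)*(h - 3)*(h + 4)*(h + 2)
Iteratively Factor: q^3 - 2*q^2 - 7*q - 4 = (q + 1)*(q^2 - 3*q - 4) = (q + 1)^2*(q - 4)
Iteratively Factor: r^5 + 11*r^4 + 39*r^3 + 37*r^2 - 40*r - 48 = (r + 4)*(r^4 + 7*r^3 + 11*r^2 - 7*r - 12) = (r + 4)^2*(r^3 + 3*r^2 - r - 3) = (r - 1)*(r + 4)^2*(r^2 + 4*r + 3) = (r - 1)*(r + 3)*(r + 4)^2*(r + 1)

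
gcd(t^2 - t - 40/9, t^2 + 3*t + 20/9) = t + 5/3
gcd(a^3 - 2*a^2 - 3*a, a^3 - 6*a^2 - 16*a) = a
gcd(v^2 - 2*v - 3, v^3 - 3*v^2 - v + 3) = v^2 - 2*v - 3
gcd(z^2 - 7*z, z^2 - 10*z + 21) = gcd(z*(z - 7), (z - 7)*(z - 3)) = z - 7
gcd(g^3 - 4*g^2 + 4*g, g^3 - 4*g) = g^2 - 2*g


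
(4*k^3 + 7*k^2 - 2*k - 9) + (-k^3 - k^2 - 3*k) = 3*k^3 + 6*k^2 - 5*k - 9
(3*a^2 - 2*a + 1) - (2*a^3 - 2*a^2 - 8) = -2*a^3 + 5*a^2 - 2*a + 9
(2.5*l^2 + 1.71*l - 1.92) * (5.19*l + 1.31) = 12.975*l^3 + 12.1499*l^2 - 7.7247*l - 2.5152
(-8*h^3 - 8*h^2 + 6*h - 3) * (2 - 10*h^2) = 80*h^5 + 80*h^4 - 76*h^3 + 14*h^2 + 12*h - 6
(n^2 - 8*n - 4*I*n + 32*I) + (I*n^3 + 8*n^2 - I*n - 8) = I*n^3 + 9*n^2 - 8*n - 5*I*n - 8 + 32*I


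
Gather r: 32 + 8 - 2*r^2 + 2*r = -2*r^2 + 2*r + 40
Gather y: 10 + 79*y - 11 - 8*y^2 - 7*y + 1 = -8*y^2 + 72*y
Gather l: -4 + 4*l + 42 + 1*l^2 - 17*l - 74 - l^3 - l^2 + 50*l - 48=-l^3 + 37*l - 84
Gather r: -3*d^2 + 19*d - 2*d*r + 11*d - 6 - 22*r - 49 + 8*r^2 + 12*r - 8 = -3*d^2 + 30*d + 8*r^2 + r*(-2*d - 10) - 63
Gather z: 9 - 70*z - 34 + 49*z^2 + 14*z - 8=49*z^2 - 56*z - 33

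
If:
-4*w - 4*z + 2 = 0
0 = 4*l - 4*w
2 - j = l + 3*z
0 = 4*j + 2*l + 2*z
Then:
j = -1/4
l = -3/8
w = -3/8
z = 7/8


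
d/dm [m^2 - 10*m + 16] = 2*m - 10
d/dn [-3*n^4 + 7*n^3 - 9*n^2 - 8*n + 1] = -12*n^3 + 21*n^2 - 18*n - 8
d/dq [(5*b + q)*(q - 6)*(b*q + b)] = b*(10*b*q - 25*b + 3*q^2 - 10*q - 6)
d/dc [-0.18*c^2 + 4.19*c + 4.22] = 4.19 - 0.36*c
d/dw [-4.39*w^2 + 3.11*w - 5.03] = 3.11 - 8.78*w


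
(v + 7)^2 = v^2 + 14*v + 49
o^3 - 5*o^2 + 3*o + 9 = (o - 3)^2*(o + 1)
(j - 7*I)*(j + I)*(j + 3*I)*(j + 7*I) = j^4 + 4*I*j^3 + 46*j^2 + 196*I*j - 147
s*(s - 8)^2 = s^3 - 16*s^2 + 64*s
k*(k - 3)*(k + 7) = k^3 + 4*k^2 - 21*k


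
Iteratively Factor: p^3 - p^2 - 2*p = (p - 2)*(p^2 + p) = p*(p - 2)*(p + 1)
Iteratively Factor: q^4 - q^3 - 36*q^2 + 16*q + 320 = (q + 4)*(q^3 - 5*q^2 - 16*q + 80) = (q + 4)^2*(q^2 - 9*q + 20) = (q - 4)*(q + 4)^2*(q - 5)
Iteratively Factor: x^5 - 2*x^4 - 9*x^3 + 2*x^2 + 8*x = (x + 2)*(x^4 - 4*x^3 - x^2 + 4*x) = (x - 4)*(x + 2)*(x^3 - x) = (x - 4)*(x + 1)*(x + 2)*(x^2 - x) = x*(x - 4)*(x + 1)*(x + 2)*(x - 1)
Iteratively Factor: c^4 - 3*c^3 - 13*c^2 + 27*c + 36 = (c - 4)*(c^3 + c^2 - 9*c - 9) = (c - 4)*(c - 3)*(c^2 + 4*c + 3) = (c - 4)*(c - 3)*(c + 3)*(c + 1)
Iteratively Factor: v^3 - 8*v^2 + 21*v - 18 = (v - 3)*(v^2 - 5*v + 6) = (v - 3)^2*(v - 2)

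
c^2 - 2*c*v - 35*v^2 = (c - 7*v)*(c + 5*v)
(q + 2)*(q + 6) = q^2 + 8*q + 12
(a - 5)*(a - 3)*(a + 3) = a^3 - 5*a^2 - 9*a + 45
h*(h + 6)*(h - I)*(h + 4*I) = h^4 + 6*h^3 + 3*I*h^3 + 4*h^2 + 18*I*h^2 + 24*h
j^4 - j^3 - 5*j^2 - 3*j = j*(j - 3)*(j + 1)^2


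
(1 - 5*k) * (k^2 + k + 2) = -5*k^3 - 4*k^2 - 9*k + 2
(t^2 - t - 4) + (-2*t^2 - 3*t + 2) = -t^2 - 4*t - 2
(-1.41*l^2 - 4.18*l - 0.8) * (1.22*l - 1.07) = -1.7202*l^3 - 3.5909*l^2 + 3.4966*l + 0.856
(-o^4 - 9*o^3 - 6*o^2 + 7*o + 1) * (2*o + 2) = -2*o^5 - 20*o^4 - 30*o^3 + 2*o^2 + 16*o + 2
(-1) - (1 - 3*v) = 3*v - 2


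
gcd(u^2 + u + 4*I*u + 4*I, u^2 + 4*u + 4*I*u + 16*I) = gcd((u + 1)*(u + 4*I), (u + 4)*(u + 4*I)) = u + 4*I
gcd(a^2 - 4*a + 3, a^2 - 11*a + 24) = a - 3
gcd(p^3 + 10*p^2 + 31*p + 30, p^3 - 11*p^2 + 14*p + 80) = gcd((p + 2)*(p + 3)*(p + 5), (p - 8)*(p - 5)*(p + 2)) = p + 2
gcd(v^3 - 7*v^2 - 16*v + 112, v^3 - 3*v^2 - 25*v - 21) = v - 7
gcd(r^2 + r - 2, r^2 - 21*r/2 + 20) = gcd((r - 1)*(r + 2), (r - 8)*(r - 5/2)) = 1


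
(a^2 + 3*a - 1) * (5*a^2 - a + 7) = 5*a^4 + 14*a^3 - a^2 + 22*a - 7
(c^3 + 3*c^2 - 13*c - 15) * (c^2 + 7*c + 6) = c^5 + 10*c^4 + 14*c^3 - 88*c^2 - 183*c - 90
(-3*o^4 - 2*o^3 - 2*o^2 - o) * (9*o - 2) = -27*o^5 - 12*o^4 - 14*o^3 - 5*o^2 + 2*o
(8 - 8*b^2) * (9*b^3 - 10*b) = -72*b^5 + 152*b^3 - 80*b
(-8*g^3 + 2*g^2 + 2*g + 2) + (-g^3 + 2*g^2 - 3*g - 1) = -9*g^3 + 4*g^2 - g + 1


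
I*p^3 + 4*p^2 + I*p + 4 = (p - 4*I)*(p + I)*(I*p + 1)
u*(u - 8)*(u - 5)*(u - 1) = u^4 - 14*u^3 + 53*u^2 - 40*u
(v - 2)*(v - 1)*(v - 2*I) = v^3 - 3*v^2 - 2*I*v^2 + 2*v + 6*I*v - 4*I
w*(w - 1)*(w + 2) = w^3 + w^2 - 2*w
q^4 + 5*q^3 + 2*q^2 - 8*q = q*(q - 1)*(q + 2)*(q + 4)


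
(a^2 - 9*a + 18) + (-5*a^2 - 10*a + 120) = -4*a^2 - 19*a + 138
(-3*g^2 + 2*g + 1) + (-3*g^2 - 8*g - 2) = -6*g^2 - 6*g - 1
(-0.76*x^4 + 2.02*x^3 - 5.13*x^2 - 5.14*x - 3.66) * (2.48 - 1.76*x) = 1.3376*x^5 - 5.44*x^4 + 14.0384*x^3 - 3.676*x^2 - 6.3056*x - 9.0768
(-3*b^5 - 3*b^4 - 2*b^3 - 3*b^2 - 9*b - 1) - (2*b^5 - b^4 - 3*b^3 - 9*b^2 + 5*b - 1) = -5*b^5 - 2*b^4 + b^3 + 6*b^2 - 14*b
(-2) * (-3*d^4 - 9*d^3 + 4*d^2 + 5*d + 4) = 6*d^4 + 18*d^3 - 8*d^2 - 10*d - 8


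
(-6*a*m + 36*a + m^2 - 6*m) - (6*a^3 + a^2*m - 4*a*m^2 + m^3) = -6*a^3 - a^2*m + 4*a*m^2 - 6*a*m + 36*a - m^3 + m^2 - 6*m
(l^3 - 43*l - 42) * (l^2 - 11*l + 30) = l^5 - 11*l^4 - 13*l^3 + 431*l^2 - 828*l - 1260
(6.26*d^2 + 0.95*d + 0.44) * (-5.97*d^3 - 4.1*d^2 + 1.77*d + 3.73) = -37.3722*d^5 - 31.3375*d^4 + 4.5584*d^3 + 23.2273*d^2 + 4.3223*d + 1.6412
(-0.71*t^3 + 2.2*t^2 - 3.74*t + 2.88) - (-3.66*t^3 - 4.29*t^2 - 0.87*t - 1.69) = 2.95*t^3 + 6.49*t^2 - 2.87*t + 4.57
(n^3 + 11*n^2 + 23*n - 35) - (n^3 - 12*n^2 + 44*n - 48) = 23*n^2 - 21*n + 13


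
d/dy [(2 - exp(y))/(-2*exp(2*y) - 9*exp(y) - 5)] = (-(exp(y) - 2)*(4*exp(y) + 9) + 2*exp(2*y) + 9*exp(y) + 5)*exp(y)/(2*exp(2*y) + 9*exp(y) + 5)^2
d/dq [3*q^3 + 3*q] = 9*q^2 + 3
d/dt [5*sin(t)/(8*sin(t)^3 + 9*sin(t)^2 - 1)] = -5*(16*sin(t)^3 + 9*sin(t)^2 + 1)*cos(t)/(8*sin(t)^3 + 9*sin(t)^2 - 1)^2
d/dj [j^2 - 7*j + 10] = 2*j - 7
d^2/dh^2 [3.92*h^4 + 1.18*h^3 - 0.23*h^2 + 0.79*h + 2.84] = 47.04*h^2 + 7.08*h - 0.46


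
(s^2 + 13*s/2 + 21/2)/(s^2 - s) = (2*s^2 + 13*s + 21)/(2*s*(s - 1))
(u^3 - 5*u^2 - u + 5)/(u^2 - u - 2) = (u^2 - 6*u + 5)/(u - 2)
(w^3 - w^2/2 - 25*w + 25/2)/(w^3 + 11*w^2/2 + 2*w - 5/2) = (w - 5)/(w + 1)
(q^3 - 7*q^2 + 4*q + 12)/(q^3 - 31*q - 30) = (q - 2)/(q + 5)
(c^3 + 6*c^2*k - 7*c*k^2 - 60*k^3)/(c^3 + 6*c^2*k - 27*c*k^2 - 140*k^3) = (c^2 + 2*c*k - 15*k^2)/(c^2 + 2*c*k - 35*k^2)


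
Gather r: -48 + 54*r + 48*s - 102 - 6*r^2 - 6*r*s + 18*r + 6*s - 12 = -6*r^2 + r*(72 - 6*s) + 54*s - 162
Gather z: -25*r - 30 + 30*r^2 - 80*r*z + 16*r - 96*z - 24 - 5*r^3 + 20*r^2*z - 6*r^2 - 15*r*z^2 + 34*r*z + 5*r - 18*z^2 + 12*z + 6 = -5*r^3 + 24*r^2 - 4*r + z^2*(-15*r - 18) + z*(20*r^2 - 46*r - 84) - 48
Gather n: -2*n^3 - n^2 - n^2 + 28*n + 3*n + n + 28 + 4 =-2*n^3 - 2*n^2 + 32*n + 32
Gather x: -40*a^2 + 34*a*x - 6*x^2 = -40*a^2 + 34*a*x - 6*x^2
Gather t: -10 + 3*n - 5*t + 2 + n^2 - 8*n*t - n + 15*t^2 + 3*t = n^2 + 2*n + 15*t^2 + t*(-8*n - 2) - 8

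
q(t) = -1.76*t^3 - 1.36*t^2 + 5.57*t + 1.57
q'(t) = -5.28*t^2 - 2.72*t + 5.57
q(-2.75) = 12.57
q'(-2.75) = -26.88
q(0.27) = 2.94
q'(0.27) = 4.45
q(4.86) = -205.52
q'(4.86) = -132.36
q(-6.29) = 350.72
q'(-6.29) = -186.22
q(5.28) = -266.00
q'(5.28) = -155.99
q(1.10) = 3.71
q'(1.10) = -3.81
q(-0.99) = -3.57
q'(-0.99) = 3.09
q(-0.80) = -2.86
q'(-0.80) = 4.37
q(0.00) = 1.57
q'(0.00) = 5.57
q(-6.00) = 299.35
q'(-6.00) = -168.19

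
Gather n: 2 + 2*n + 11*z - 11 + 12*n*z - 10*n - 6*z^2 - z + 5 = n*(12*z - 8) - 6*z^2 + 10*z - 4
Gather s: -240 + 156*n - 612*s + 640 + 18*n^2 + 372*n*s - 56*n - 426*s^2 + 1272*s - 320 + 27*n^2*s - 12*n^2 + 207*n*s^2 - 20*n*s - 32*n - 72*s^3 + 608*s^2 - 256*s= 6*n^2 + 68*n - 72*s^3 + s^2*(207*n + 182) + s*(27*n^2 + 352*n + 404) + 80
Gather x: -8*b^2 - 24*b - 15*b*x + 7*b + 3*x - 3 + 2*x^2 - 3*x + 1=-8*b^2 - 15*b*x - 17*b + 2*x^2 - 2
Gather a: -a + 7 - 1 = 6 - a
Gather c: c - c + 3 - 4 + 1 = 0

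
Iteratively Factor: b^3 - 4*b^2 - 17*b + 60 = (b - 3)*(b^2 - b - 20) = (b - 3)*(b + 4)*(b - 5)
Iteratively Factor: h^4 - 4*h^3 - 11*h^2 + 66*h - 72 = (h + 4)*(h^3 - 8*h^2 + 21*h - 18) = (h - 3)*(h + 4)*(h^2 - 5*h + 6) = (h - 3)*(h - 2)*(h + 4)*(h - 3)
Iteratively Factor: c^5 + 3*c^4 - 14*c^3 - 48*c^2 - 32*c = (c)*(c^4 + 3*c^3 - 14*c^2 - 48*c - 32) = c*(c - 4)*(c^3 + 7*c^2 + 14*c + 8) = c*(c - 4)*(c + 2)*(c^2 + 5*c + 4) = c*(c - 4)*(c + 2)*(c + 4)*(c + 1)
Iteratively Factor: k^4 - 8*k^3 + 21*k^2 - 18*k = (k)*(k^3 - 8*k^2 + 21*k - 18) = k*(k - 3)*(k^2 - 5*k + 6) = k*(k - 3)^2*(k - 2)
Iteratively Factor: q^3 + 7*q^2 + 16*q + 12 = (q + 2)*(q^2 + 5*q + 6) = (q + 2)^2*(q + 3)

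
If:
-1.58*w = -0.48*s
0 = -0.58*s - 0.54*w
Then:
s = 0.00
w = 0.00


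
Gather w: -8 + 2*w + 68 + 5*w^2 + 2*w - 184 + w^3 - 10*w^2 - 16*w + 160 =w^3 - 5*w^2 - 12*w + 36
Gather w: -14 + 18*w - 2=18*w - 16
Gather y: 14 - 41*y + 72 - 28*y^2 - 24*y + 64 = -28*y^2 - 65*y + 150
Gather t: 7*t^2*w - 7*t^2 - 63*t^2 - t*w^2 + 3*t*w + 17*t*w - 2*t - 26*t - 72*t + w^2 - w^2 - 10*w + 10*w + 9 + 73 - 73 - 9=t^2*(7*w - 70) + t*(-w^2 + 20*w - 100)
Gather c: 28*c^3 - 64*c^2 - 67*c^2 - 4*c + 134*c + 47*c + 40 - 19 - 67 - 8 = 28*c^3 - 131*c^2 + 177*c - 54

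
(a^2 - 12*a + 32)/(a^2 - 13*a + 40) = (a - 4)/(a - 5)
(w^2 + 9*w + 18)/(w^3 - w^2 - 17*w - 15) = (w + 6)/(w^2 - 4*w - 5)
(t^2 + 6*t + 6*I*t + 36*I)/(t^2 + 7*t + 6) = (t + 6*I)/(t + 1)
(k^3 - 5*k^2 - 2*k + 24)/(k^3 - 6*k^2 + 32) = (k - 3)/(k - 4)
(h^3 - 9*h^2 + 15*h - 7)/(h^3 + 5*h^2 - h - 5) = (h^2 - 8*h + 7)/(h^2 + 6*h + 5)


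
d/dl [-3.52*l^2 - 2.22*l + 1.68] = -7.04*l - 2.22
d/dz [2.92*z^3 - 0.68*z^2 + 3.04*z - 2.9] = 8.76*z^2 - 1.36*z + 3.04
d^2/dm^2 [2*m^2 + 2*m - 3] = 4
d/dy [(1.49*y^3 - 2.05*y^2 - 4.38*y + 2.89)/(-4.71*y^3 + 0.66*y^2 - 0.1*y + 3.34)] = (-8.6721*y^4 - 41.5576*y^3 + 58.8613*y^2 - 17.5088*y - 14.3402)/(22.1841*y^6 - 6.2172*y^5 + 1.3776*y^4 - 31.5948*y^3 + 4.4188*y^2 - 0.668*y + 11.1556)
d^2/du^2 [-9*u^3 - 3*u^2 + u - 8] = -54*u - 6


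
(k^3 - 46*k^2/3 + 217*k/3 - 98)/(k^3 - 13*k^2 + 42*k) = (k - 7/3)/k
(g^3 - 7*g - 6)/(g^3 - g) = (g^2 - g - 6)/(g*(g - 1))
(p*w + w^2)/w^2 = (p + w)/w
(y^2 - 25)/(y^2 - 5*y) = (y + 5)/y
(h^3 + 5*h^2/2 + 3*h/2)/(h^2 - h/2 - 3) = h*(h + 1)/(h - 2)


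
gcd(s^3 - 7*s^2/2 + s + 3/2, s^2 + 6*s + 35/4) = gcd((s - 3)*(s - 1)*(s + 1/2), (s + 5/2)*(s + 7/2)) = 1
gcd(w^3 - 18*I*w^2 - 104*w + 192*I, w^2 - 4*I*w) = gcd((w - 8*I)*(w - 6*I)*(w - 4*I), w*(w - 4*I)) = w - 4*I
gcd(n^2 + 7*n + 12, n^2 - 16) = n + 4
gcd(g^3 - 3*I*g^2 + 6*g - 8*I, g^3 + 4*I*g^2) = 1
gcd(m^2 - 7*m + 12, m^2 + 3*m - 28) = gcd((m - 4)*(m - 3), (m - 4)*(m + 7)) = m - 4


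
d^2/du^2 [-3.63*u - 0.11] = 0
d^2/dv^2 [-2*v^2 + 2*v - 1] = -4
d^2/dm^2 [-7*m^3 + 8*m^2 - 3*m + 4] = 16 - 42*m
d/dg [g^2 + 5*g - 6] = 2*g + 5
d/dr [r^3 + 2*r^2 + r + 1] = 3*r^2 + 4*r + 1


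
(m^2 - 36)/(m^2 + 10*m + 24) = (m - 6)/(m + 4)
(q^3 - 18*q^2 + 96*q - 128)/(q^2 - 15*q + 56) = (q^2 - 10*q + 16)/(q - 7)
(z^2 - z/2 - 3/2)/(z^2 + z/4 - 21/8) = 4*(z + 1)/(4*z + 7)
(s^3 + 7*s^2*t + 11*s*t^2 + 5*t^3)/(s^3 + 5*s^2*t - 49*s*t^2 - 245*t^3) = (s^2 + 2*s*t + t^2)/(s^2 - 49*t^2)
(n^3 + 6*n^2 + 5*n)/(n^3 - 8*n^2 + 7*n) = (n^2 + 6*n + 5)/(n^2 - 8*n + 7)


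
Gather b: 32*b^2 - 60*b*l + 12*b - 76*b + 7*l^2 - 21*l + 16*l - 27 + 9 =32*b^2 + b*(-60*l - 64) + 7*l^2 - 5*l - 18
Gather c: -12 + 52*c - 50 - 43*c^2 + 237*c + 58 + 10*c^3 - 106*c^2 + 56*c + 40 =10*c^3 - 149*c^2 + 345*c + 36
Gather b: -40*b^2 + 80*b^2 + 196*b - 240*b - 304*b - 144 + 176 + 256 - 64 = 40*b^2 - 348*b + 224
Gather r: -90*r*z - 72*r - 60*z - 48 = r*(-90*z - 72) - 60*z - 48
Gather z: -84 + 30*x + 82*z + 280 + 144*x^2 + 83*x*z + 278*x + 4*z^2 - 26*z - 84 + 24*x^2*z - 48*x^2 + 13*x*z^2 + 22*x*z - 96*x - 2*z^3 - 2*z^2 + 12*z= 96*x^2 + 212*x - 2*z^3 + z^2*(13*x + 2) + z*(24*x^2 + 105*x + 68) + 112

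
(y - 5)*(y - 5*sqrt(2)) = y^2 - 5*sqrt(2)*y - 5*y + 25*sqrt(2)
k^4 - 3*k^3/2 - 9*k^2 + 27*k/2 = k*(k - 3)*(k - 3/2)*(k + 3)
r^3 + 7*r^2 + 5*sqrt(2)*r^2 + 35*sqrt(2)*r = r*(r + 7)*(r + 5*sqrt(2))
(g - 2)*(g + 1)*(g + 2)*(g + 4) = g^4 + 5*g^3 - 20*g - 16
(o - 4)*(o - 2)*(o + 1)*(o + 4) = o^4 - o^3 - 18*o^2 + 16*o + 32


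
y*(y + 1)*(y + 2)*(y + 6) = y^4 + 9*y^3 + 20*y^2 + 12*y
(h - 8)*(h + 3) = h^2 - 5*h - 24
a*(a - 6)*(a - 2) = a^3 - 8*a^2 + 12*a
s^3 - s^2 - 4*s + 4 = (s - 2)*(s - 1)*(s + 2)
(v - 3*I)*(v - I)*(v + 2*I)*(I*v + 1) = I*v^4 + 3*v^3 + 3*I*v^2 + 11*v - 6*I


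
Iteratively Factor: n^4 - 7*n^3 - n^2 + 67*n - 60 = (n + 3)*(n^3 - 10*n^2 + 29*n - 20) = (n - 1)*(n + 3)*(n^2 - 9*n + 20) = (n - 5)*(n - 1)*(n + 3)*(n - 4)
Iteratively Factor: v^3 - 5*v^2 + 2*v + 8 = (v - 4)*(v^2 - v - 2) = (v - 4)*(v - 2)*(v + 1)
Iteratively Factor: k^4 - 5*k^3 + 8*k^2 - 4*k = (k)*(k^3 - 5*k^2 + 8*k - 4) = k*(k - 2)*(k^2 - 3*k + 2) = k*(k - 2)^2*(k - 1)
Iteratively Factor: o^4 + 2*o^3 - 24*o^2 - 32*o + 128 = (o - 4)*(o^3 + 6*o^2 - 32) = (o - 4)*(o + 4)*(o^2 + 2*o - 8) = (o - 4)*(o + 4)^2*(o - 2)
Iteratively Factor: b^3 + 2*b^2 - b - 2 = (b - 1)*(b^2 + 3*b + 2) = (b - 1)*(b + 1)*(b + 2)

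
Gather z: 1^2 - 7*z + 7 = 8 - 7*z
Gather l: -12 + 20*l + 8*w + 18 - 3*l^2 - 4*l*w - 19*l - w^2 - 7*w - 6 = -3*l^2 + l*(1 - 4*w) - w^2 + w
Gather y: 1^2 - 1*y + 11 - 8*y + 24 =36 - 9*y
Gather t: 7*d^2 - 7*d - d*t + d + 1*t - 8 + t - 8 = 7*d^2 - 6*d + t*(2 - d) - 16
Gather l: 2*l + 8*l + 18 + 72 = 10*l + 90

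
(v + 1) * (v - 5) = v^2 - 4*v - 5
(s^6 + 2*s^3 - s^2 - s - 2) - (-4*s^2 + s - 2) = s^6 + 2*s^3 + 3*s^2 - 2*s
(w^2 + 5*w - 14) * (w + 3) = w^3 + 8*w^2 + w - 42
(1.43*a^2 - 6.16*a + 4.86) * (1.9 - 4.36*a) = -6.2348*a^3 + 29.5746*a^2 - 32.8936*a + 9.234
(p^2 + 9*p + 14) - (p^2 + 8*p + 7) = p + 7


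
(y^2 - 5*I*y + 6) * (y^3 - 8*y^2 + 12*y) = y^5 - 8*y^4 - 5*I*y^4 + 18*y^3 + 40*I*y^3 - 48*y^2 - 60*I*y^2 + 72*y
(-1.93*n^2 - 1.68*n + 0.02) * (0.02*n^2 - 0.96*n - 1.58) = -0.0386*n^4 + 1.8192*n^3 + 4.6626*n^2 + 2.6352*n - 0.0316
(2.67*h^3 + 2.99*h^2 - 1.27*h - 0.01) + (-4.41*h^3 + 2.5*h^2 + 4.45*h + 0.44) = -1.74*h^3 + 5.49*h^2 + 3.18*h + 0.43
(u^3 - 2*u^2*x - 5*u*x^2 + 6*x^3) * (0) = 0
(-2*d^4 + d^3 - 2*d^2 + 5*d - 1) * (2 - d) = 2*d^5 - 5*d^4 + 4*d^3 - 9*d^2 + 11*d - 2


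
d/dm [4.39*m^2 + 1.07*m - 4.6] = 8.78*m + 1.07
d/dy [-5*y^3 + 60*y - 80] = 60 - 15*y^2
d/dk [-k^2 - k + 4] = -2*k - 1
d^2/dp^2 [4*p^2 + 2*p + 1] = 8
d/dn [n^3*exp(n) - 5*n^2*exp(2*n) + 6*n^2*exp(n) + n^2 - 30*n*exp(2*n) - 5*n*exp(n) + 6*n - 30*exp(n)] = n^3*exp(n) - 10*n^2*exp(2*n) + 9*n^2*exp(n) - 70*n*exp(2*n) + 7*n*exp(n) + 2*n - 30*exp(2*n) - 35*exp(n) + 6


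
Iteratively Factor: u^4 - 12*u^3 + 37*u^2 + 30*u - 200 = (u - 4)*(u^3 - 8*u^2 + 5*u + 50) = (u - 4)*(u + 2)*(u^2 - 10*u + 25) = (u - 5)*(u - 4)*(u + 2)*(u - 5)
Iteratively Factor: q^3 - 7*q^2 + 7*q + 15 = (q - 5)*(q^2 - 2*q - 3) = (q - 5)*(q + 1)*(q - 3)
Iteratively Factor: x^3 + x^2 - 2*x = (x)*(x^2 + x - 2) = x*(x + 2)*(x - 1)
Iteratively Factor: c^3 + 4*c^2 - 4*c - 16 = (c + 2)*(c^2 + 2*c - 8) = (c + 2)*(c + 4)*(c - 2)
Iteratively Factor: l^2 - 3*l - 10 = (l + 2)*(l - 5)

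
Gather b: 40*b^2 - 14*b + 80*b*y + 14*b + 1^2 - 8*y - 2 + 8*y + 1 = 40*b^2 + 80*b*y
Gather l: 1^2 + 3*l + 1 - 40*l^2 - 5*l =-40*l^2 - 2*l + 2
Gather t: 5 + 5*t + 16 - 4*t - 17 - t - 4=0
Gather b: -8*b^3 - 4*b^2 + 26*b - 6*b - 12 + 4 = -8*b^3 - 4*b^2 + 20*b - 8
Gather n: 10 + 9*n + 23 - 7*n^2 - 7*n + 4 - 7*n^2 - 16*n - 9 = -14*n^2 - 14*n + 28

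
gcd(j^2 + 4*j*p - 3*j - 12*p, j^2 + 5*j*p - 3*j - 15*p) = j - 3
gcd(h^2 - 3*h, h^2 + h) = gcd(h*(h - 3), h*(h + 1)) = h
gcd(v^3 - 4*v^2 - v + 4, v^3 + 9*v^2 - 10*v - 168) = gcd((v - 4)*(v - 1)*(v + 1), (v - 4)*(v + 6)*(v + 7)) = v - 4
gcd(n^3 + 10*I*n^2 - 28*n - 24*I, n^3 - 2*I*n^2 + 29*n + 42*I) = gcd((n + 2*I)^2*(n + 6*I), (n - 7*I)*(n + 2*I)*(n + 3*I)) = n + 2*I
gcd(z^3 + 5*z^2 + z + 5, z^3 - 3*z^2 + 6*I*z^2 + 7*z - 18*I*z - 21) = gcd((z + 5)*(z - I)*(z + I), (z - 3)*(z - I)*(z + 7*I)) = z - I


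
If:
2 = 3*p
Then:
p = 2/3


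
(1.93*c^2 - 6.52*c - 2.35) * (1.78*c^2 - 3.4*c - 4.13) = 3.4354*c^4 - 18.1676*c^3 + 10.0141*c^2 + 34.9176*c + 9.7055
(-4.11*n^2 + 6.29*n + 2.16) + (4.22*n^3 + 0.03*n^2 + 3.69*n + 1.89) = 4.22*n^3 - 4.08*n^2 + 9.98*n + 4.05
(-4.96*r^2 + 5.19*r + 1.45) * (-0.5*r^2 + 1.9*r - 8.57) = 2.48*r^4 - 12.019*r^3 + 51.6432*r^2 - 41.7233*r - 12.4265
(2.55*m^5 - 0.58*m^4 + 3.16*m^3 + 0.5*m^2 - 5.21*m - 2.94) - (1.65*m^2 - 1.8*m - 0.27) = 2.55*m^5 - 0.58*m^4 + 3.16*m^3 - 1.15*m^2 - 3.41*m - 2.67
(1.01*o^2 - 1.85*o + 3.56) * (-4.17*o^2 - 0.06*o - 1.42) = -4.2117*o^4 + 7.6539*o^3 - 16.1684*o^2 + 2.4134*o - 5.0552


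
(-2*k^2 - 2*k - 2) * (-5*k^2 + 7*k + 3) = 10*k^4 - 4*k^3 - 10*k^2 - 20*k - 6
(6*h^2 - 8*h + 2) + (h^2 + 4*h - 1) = 7*h^2 - 4*h + 1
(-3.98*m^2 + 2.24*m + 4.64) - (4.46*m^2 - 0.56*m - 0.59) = -8.44*m^2 + 2.8*m + 5.23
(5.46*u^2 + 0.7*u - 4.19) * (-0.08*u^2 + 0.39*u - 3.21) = -0.4368*u^4 + 2.0734*u^3 - 16.9184*u^2 - 3.8811*u + 13.4499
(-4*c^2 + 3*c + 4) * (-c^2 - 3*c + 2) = 4*c^4 + 9*c^3 - 21*c^2 - 6*c + 8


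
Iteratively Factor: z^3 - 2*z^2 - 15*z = (z - 5)*(z^2 + 3*z) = (z - 5)*(z + 3)*(z)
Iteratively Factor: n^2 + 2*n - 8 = (n + 4)*(n - 2)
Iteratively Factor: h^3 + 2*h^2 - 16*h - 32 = (h + 2)*(h^2 - 16) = (h - 4)*(h + 2)*(h + 4)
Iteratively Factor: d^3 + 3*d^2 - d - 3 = (d - 1)*(d^2 + 4*d + 3) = (d - 1)*(d + 1)*(d + 3)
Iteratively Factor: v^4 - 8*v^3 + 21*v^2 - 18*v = (v)*(v^3 - 8*v^2 + 21*v - 18) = v*(v - 3)*(v^2 - 5*v + 6) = v*(v - 3)^2*(v - 2)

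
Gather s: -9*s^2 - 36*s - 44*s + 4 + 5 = -9*s^2 - 80*s + 9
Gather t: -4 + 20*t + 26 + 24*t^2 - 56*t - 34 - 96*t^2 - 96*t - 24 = -72*t^2 - 132*t - 36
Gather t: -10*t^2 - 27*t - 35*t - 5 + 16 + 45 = -10*t^2 - 62*t + 56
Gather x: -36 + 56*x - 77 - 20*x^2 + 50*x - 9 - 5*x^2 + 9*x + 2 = -25*x^2 + 115*x - 120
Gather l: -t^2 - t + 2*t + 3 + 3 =-t^2 + t + 6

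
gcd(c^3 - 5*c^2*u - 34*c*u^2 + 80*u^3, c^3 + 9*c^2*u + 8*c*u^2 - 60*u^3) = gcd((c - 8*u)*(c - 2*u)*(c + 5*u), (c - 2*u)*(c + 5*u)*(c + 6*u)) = -c^2 - 3*c*u + 10*u^2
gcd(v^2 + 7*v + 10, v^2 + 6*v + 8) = v + 2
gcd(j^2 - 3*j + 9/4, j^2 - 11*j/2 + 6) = j - 3/2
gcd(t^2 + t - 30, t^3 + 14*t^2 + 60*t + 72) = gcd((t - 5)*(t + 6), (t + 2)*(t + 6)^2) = t + 6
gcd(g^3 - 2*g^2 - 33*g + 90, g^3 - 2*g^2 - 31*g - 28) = 1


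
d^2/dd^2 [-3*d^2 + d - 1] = -6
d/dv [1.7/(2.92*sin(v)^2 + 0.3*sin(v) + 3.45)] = -(9.928*sin(v) + 0.51)*cos(v)/(2.92*sin(v)^2 + 0.3*sin(v) + 3.45)^2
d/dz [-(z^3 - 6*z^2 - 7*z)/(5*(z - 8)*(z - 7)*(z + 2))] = (7*z^2 + 32*z + 16)/(5*(z^4 - 12*z^3 + 4*z^2 + 192*z + 256))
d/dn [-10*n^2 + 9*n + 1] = 9 - 20*n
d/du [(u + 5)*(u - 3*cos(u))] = u + (u + 5)*(3*sin(u) + 1) - 3*cos(u)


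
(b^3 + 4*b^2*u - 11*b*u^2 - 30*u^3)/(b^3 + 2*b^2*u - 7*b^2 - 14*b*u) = (b^2 + 2*b*u - 15*u^2)/(b*(b - 7))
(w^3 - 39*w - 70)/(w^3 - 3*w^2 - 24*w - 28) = (w + 5)/(w + 2)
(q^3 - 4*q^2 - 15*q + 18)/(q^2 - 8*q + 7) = (q^2 - 3*q - 18)/(q - 7)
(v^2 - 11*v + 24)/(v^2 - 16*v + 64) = (v - 3)/(v - 8)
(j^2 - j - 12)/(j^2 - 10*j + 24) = (j + 3)/(j - 6)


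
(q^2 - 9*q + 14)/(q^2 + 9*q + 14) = (q^2 - 9*q + 14)/(q^2 + 9*q + 14)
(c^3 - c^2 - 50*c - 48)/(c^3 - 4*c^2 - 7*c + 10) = (c^3 - c^2 - 50*c - 48)/(c^3 - 4*c^2 - 7*c + 10)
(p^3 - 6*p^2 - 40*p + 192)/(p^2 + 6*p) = p - 12 + 32/p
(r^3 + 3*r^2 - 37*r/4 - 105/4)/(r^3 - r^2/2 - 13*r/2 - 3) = (4*r^2 + 24*r + 35)/(2*(2*r^2 + 5*r + 2))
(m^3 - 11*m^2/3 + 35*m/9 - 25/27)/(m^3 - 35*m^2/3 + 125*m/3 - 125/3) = (m^2 - 2*m + 5/9)/(m^2 - 10*m + 25)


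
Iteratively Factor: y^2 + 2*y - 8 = (y + 4)*(y - 2)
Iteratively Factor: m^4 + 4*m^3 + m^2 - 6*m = (m)*(m^3 + 4*m^2 + m - 6) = m*(m + 2)*(m^2 + 2*m - 3) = m*(m + 2)*(m + 3)*(m - 1)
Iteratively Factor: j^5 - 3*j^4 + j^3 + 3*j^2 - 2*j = (j)*(j^4 - 3*j^3 + j^2 + 3*j - 2) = j*(j - 1)*(j^3 - 2*j^2 - j + 2) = j*(j - 1)^2*(j^2 - j - 2) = j*(j - 2)*(j - 1)^2*(j + 1)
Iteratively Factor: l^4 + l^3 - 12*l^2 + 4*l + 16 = (l + 4)*(l^3 - 3*l^2 + 4) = (l + 1)*(l + 4)*(l^2 - 4*l + 4) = (l - 2)*(l + 1)*(l + 4)*(l - 2)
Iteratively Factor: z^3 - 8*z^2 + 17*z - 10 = (z - 2)*(z^2 - 6*z + 5) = (z - 5)*(z - 2)*(z - 1)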